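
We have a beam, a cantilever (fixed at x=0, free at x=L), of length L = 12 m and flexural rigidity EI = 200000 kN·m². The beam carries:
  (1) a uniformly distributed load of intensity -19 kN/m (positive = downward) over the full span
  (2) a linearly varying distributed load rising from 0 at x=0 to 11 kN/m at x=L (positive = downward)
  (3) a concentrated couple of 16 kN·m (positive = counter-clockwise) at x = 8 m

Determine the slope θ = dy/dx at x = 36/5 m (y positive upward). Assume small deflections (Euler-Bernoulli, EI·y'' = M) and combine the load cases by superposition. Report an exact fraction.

θ(36/5) = 237771/15625000 rad

Load 1 — uniform load w=-19 kN/m over full span:
  θ_1 = -wx(x²-3Lx+3L²)/(6EI) = -(-19)·(36/5)·((36/5)²-3·12·(36/5)+3·12²)/(6·200000) = 20007/781250 rad
Load 2 — triangular load w₀=11 kN/m (0→w₀ over full span):
  θ_2 = (w₀Lx²/4-w₀L²x/3-w₀x⁴/(24L))/EI = (11·12·(36/5)²/4-11·12²·(36/5)/3-11·(36/5)⁴/(24·12))/200000 = -171369/15625000 rad
Load 3 — applied couple M₀=16 kN·m at a=8 m (b=L-a=4):
  θ_3 = M₀x/EI  [x≤a] = 16·(36/5)/200000 = 9/15625 rad
Superposition: θ = Σ θ_i = 237771/15625000 rad ≈ 0.015217 rad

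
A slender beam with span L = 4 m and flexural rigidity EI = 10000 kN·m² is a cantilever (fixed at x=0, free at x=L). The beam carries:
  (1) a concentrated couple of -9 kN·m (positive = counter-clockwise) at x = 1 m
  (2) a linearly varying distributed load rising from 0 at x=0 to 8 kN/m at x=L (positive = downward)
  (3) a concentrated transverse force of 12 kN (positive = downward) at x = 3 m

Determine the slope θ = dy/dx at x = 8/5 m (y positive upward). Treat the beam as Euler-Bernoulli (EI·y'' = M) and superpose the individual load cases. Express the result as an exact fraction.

θ(8/5) = -62233/6250000 rad

Load 1 — applied couple M₀=-9 kN·m at a=1 m (b=L-a=3):
  θ_1 = M₀a/EI  [x>a] = (-9)·1/10000 = -9/10000 rad
Load 2 — triangular load w₀=8 kN/m (0→w₀ over full span):
  θ_2 = (w₀Lx²/4-w₀L²x/3-w₀x⁴/(24L))/EI = (8·4·(8/5)²/4-8·4²·(8/5)/3-8·(8/5)⁴/(24·4))/10000 = -1888/390625 rad
Load 3 — point force P=12 kN at a=3 m (b=L-a=1):
  θ_3 = -Px(2a-x)/(2EI)  [x≤a] = -12·(8/5)·(2·3-(8/5))/(2·10000) = -66/15625 rad
Superposition: θ = Σ θ_i = -62233/6250000 rad ≈ -0.009957 rad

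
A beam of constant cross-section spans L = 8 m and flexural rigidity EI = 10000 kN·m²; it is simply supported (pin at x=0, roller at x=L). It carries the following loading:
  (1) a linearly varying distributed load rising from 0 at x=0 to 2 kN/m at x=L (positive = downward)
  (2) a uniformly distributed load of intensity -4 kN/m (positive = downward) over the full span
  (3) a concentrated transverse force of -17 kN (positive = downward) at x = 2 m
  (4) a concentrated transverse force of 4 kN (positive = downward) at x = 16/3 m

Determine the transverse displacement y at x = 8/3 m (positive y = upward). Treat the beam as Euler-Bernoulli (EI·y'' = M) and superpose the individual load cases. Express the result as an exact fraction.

y(8/3) = 839/36450 m

Load 1 — triangular load w₀=2 kN/m (0→w₀ over full span):
  y_1 = -w₀x(7L⁴-10L²x²+3x⁴)/(360LEI) = -2·(8/3)·(7·8⁴-10·8²·(8/3)²+3·(8/3)⁴)/(360·8·10000) = -2048/455625 m
Load 2 — uniform load w=-4 kN/m over full span:
  y_2 = -wx(L³-2Lx²+x³)/(24EI) = -(-4)·(8/3)·(8³-2·8·(8/3)²+(8/3)³)/(24·10000) = 2816/151875 m
Load 3 — point force P=-17 kN at a=2 m (b=L-a=6):
  y_3 = -Pa(L-x)(2Lx-a²-x²)/(6LEI)  [x>a] = -(-17)·2·(8-(8/3))·(2·8·(8/3)-2²-(8/3)²)/(6·8·10000) = 1207/101250 m
Load 4 — point force P=4 kN at a=16/3 m (b=L-a=8/3):
  y_4 = -Pbx(L²-b²-x²)/(6LEI)  [x≤a] = -4·(8/3)·(8/3)·(8²-(8/3)²-(8/3)²)/(6·8·10000) = -448/151875 m
Superposition: y = Σ y_i = 839/36450 m ≈ 0.023018 m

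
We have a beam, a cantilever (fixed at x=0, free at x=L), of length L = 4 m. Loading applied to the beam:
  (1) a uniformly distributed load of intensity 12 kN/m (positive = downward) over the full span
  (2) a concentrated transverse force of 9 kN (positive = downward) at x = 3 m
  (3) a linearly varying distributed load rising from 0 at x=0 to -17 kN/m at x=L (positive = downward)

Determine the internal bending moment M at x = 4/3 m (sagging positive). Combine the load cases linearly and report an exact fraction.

Load 1 — uniform load w=12 kN/m over full span:
  M_1 = -w(L-x)²/2 = -12·(4-(4/3))²/2 = -128/3 kN·m
Load 2 — point force P=9 kN at a=3 m (b=L-a=1):
  M_2 = -P(a-x)  [x≤a] = -9·(3-(4/3)) = -15 kN·m
Load 3 — triangular load w₀=-17 kN/m (0→w₀ over full span):
  M_3 = w₀Lx/2 - w₀L²/3 - w₀x³/(6L) = (-17)·4·(4/3)/2 - (-17)·4²/3 - (-17)·(4/3)³/(6·4) = 3808/81 kN·m
Superposition: M = Σ M_i = -863/81 kN·m ≈ -10.654321 kN·m

M(4/3) = -863/81 kN·m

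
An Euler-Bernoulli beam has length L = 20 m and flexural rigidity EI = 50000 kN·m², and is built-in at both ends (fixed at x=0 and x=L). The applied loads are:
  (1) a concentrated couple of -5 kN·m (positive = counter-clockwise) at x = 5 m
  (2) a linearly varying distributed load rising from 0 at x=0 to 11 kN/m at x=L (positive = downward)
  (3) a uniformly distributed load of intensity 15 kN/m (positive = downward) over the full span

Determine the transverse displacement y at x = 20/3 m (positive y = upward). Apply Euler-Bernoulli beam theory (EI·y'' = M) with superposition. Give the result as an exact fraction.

y(20/3) = -19409/145800 m

Load 1 — applied couple M₀=-5 kN·m at a=5 m (b=L-a=15):
  y_1 = (R_Ax³/6 - M_Ax²/2 - M₀(x-a)²/2)/EI  [x>a] with R_A=-9/32, M_A=15/16 = ((-9/32)·(20/3)³/6 - (15/16)·(20/3)²/2 - (-5)·((20/3)-5)²/2)/50000 = -1/1800 m
Load 2 — triangular load w₀=11 kN/m (0→w₀ over full span):
  y_2 = -w₀x²(L-x)²(x+2L)/(120LEI) = -11·(20/3)²·(20-(20/3))²·((20/3)+2·20)/(120·20·50000) = -616/18225 m
Load 3 — uniform load w=15 kN/m over full span:
  y_3 = -wx²(L-x)²/(24EI) = -15·(20/3)²·(20-(20/3))²/(24·50000) = -8/81 m
Superposition: y = Σ y_i = -19409/145800 m ≈ -0.133121 m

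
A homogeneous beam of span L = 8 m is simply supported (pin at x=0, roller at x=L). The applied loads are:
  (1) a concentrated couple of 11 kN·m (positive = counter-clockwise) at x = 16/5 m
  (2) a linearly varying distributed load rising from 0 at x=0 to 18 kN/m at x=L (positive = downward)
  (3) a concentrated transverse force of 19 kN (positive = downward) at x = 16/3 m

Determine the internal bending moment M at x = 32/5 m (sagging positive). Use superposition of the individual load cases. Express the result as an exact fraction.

M(32/5) = 27511/375 kN·m

Load 1 — applied couple M₀=11 kN·m at a=16/5 m (b=L-a=24/5):
  M_1 = M₀x/L - M₀  [x>a] = 11·(32/5)/8 - 11 = -11/5 kN·m
Load 2 — triangular load w₀=18 kN/m (0→w₀ over full span):
  M_2 = w₀Lx/6 - w₀x³/(6L) = 18·8·(32/5)/6 - 18·(32/5)³/(6·8) = 6912/125 kN·m
Load 3 — point force P=19 kN at a=16/3 m (b=L-a=8/3):
  M_3 = Pa(L-x)/L  [x>a] = 19·(16/3)·(8-(32/5))/8 = 304/15 kN·m
Superposition: M = Σ M_i = 27511/375 kN·m ≈ 73.362667 kN·m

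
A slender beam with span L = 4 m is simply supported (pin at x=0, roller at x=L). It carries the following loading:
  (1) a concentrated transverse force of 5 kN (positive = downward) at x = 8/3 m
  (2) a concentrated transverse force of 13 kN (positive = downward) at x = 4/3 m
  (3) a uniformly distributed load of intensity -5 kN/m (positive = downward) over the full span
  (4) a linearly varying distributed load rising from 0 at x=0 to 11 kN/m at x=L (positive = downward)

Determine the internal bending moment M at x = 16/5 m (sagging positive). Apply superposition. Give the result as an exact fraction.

Load 1 — point force P=5 kN at a=8/3 m (b=L-a=4/3):
  M_1 = Pa(L-x)/L  [x>a] = 5·(8/3)·(4-(16/5))/4 = 8/3 kN·m
Load 2 — point force P=13 kN at a=4/3 m (b=L-a=8/3):
  M_2 = Pa(L-x)/L  [x>a] = 13·(4/3)·(4-(16/5))/4 = 52/15 kN·m
Load 3 — uniform load w=-5 kN/m over full span:
  M_3 = wx(L-x)/2 = (-5)·(16/5)·(4-(16/5))/2 = -32/5 kN·m
Load 4 — triangular load w₀=11 kN/m (0→w₀ over full span):
  M_4 = w₀Lx/6 - w₀x³/(6L) = 11·4·(16/5)/6 - 11·(16/5)³/(6·4) = 1056/125 kN·m
Superposition: M = Σ M_i = 3068/375 kN·m ≈ 8.181333 kN·m

M(16/5) = 3068/375 kN·m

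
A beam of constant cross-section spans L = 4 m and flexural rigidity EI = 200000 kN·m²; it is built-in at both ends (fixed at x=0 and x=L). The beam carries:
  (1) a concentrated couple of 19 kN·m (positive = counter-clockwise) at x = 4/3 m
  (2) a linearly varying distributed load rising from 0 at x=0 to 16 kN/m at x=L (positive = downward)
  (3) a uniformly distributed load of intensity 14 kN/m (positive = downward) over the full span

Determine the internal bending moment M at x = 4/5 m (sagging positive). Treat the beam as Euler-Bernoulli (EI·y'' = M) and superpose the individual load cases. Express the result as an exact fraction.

Load 1 — applied couple M₀=19 kN·m at a=4/3 m (b=L-a=8/3):
  M_1 = R_Ax - M_A  [x≤a] with R_A=19/3, M_A=0 = (19/3)·(4/5) - 0 = 76/15 kN·m
Load 2 — triangular load w₀=16 kN/m (0→w₀ over full span):
  M_2 = 3w₀Lx/20 - w₀L²/30 - w₀x³/(6L) = 3·16·4·(4/5)/20 - 16·4²/30 - 16·(4/5)³/(6·4) = -448/375 kN·m
Load 3 — uniform load w=14 kN/m over full span:
  M_3 = wLx/2 - wL²/12 - wx²/2 = 14·4·(4/5)/2 - 14·4²/12 - 14·(4/5)²/2 = -56/75 kN·m
Superposition: M = Σ M_i = 1172/375 kN·m ≈ 3.125333 kN·m

M(4/5) = 1172/375 kN·m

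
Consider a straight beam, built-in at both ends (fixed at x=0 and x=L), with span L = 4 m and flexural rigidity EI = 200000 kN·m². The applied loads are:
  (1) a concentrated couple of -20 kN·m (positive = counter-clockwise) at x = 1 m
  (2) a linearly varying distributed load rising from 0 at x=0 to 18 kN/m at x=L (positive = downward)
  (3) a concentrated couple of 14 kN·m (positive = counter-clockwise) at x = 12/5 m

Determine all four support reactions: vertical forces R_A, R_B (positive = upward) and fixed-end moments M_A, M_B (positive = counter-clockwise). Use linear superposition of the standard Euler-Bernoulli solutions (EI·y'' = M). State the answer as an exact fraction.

Load 1 — applied couple M₀=-20 kN·m at a=1 m (b=L-a=3):
  R_A = 6M₀ab/L³ = 6·(-20)·1·3/4³ = -45/8 kN
  M_A = M₀b(2a-b)/L² = (-20)·3·(2·1-3)/4² = 15/4 kN·m
  R_B = -6M₀ab/L³ = -6·(-20)·1·3/4³ = 45/8 kN
  M_B = M₀a(2b-a)/L² = (-20)·1·(2·3-1)/4² = -25/4 kN·m
Load 2 — triangular load w₀=18 kN/m (0→w₀ over full span):
  R_A = 3w₀L/20 = 3·18·4/20 = 54/5 kN
  M_A = w₀L²/30 = 18·4²/30 = 48/5 kN·m
  R_B = 7w₀L/20 = 7·18·4/20 = 126/5 kN
  M_B = -w₀L²/20 = -18·4²/20 = -72/5 kN·m
Load 3 — applied couple M₀=14 kN·m at a=12/5 m (b=L-a=8/5):
  R_A = 6M₀ab/L³ = 6·14·(12/5)·(8/5)/4³ = 126/25 kN
  M_A = M₀b(2a-b)/L² = 14·(8/5)·(2·(12/5)-(8/5))/4² = 112/25 kN·m
  R_B = -6M₀ab/L³ = -6·14·(12/5)·(8/5)/4³ = -126/25 kN
  M_B = M₀a(2b-a)/L² = 14·(12/5)·(2·(8/5)-(12/5))/4² = 42/25 kN·m
Superposition: R_A = 2043/200 kN, M_A = 1783/100 kN·m, R_B = 5157/200 kN, M_B = -1897/100 kN·m

R_A = 2043/200 kN, M_A = 1783/100 kN·m, R_B = 5157/200 kN, M_B = -1897/100 kN·m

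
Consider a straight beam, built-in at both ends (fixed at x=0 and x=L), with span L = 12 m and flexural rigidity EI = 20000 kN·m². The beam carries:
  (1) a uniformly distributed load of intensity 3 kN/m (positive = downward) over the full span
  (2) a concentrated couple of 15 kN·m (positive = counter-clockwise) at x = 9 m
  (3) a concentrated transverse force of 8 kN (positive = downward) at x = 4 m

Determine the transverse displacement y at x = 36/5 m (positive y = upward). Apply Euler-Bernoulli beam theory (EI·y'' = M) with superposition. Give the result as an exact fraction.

y(36/5) = -851287/75000000 m

Load 1 — uniform load w=3 kN/m over full span:
  y_1 = -wx²(L-x)²/(24EI) = -3·(36/5)²·(12-(36/5))²/(24·20000) = -2916/390625 m
Load 2 — applied couple M₀=15 kN·m at a=9 m (b=L-a=3):
  y_2 = (R_Ax³/6 - M_Ax²/2)/EI  [x≤a] with R_A=45/32, M_A=75/16 = ((45/32)·(36/5)³/6 - (75/16)·(36/5)²/2)/20000 = -1701/1000000 m
Load 3 — point force P=8 kN at a=4 m (b=L-a=8):
  y_3 = -Pa²(L-x)²(3bL-(3b+a)(L-x))/(6L³EI)  [x>a] = -8·4²·(12-(36/5))²·(3·8·12-(3·8+4)·(12-(36/5)))/(6·12³·20000) = -512/234375 m
Superposition: y = Σ y_i = -851287/75000000 m ≈ -0.011350 m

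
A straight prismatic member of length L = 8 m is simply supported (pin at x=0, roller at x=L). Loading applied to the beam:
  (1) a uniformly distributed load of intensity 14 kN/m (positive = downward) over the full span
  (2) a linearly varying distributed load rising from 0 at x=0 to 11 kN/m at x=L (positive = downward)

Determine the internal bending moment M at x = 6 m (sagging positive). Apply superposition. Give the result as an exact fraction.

Load 1 — uniform load w=14 kN/m over full span:
  M_1 = wx(L-x)/2 = 14·6·(8-6)/2 = 84 kN·m
Load 2 — triangular load w₀=11 kN/m (0→w₀ over full span):
  M_2 = w₀Lx/6 - w₀x³/(6L) = 11·8·6/6 - 11·6³/(6·8) = 77/2 kN·m
Superposition: M = Σ M_i = 245/2 kN·m ≈ 122.500000 kN·m

M(6) = 245/2 kN·m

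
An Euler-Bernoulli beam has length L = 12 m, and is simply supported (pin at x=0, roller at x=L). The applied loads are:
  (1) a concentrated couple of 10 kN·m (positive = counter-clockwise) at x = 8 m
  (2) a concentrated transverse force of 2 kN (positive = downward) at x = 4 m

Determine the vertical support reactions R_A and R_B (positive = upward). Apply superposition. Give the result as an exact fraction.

R_A = 13/6 kN, R_B = -1/6 kN

Load 1 — applied couple M₀=10 kN·m at a=8 m (b=L-a=4):
  R_A = M₀/L = 10/12 = 5/6 kN
  R_B = -M₀/L = -10/12 = -5/6 kN
Load 2 — point force P=2 kN at a=4 m (b=L-a=8):
  R_A = Pb/L = 2·8/12 = 4/3 kN
  R_B = Pa/L = 2·4/12 = 2/3 kN
Superposition: R_A = 13/6 kN, R_B = -1/6 kN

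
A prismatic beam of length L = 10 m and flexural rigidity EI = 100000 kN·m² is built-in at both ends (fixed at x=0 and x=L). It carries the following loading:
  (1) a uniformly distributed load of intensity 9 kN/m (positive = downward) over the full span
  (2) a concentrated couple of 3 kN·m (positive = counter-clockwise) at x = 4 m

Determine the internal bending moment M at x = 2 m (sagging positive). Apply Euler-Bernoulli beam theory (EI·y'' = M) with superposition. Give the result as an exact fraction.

Load 1 — uniform load w=9 kN/m over full span:
  M_1 = wLx/2 - wL²/12 - wx²/2 = 9·10·2/2 - 9·10²/12 - 9·2²/2 = -3 kN·m
Load 2 — applied couple M₀=3 kN·m at a=4 m (b=L-a=6):
  M_2 = R_Ax - M_A  [x≤a] with R_A=54/125, M_A=9/25 = (54/125)·2 - (9/25) = 63/125 kN·m
Superposition: M = Σ M_i = -312/125 kN·m ≈ -2.496000 kN·m

M(2) = -312/125 kN·m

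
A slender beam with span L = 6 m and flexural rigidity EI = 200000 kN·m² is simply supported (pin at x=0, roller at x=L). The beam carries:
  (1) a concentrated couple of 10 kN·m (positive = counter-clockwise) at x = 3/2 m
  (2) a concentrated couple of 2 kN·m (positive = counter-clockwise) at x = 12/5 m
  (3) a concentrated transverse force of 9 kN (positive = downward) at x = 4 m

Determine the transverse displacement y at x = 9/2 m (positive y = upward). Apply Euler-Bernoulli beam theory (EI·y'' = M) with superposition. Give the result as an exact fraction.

y(9/2) = -5601/80000000 m

Load 1 — applied couple M₀=10 kN·m at a=3/2 m (b=L-a=9/2):
  y_1 = (M₀x³/(6L)-M₀(x-a)²/2+C₁x)/EI  [x>a] with C₁=M₀(3b²-L²)/(6L)=55/8 = (10·(9/2)³/(6·6)-10·((9/2)-(3/2))²/2+(55/8)·(9/2))/200000 = 9/160000 m
Load 2 — applied couple M₀=2 kN·m at a=12/5 m (b=L-a=18/5):
  y_2 = (M₀x³/(6L)-M₀(x-a)²/2+C₁x)/EI  [x>a] with C₁=M₀(3b²-L²)/(6L)=4/25 = (2·(9/2)³/(6·6)-2·((9/2)-(12/5))²/2+(4/25)·(9/2))/200000 = 549/80000000 m
Load 3 — point force P=9 kN at a=4 m (b=L-a=2):
  y_3 = -Pa(L-x)(2Lx-a²-x²)/(6LEI)  [x>a] = -9·4·(6-(9/2))·(2·6·(9/2)-4²-(9/2)²)/(6·6·200000) = -213/1600000 m
Superposition: y = Σ y_i = -5601/80000000 m ≈ -0.000070 m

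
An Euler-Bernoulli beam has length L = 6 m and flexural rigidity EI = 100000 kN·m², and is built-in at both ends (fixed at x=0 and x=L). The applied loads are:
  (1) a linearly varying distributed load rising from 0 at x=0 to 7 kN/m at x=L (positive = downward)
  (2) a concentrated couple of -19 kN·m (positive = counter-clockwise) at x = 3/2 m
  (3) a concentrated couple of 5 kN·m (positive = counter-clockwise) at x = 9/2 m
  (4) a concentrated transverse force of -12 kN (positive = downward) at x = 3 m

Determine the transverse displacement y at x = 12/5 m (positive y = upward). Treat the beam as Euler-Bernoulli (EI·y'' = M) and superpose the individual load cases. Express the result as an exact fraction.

y(12/5) = -1433493/12500000000 m

Load 1 — triangular load w₀=7 kN/m (0→w₀ over full span):
  y_1 = -w₀x²(L-x)²(x+2L)/(120LEI) = -7·(12/5)²·(6-(12/5))²·((12/5)+2·6)/(120·6·100000) = -5103/48828125 m
Load 2 — applied couple M₀=-19 kN·m at a=3/2 m (b=L-a=9/2):
  y_2 = (R_Ax³/6 - M_Ax²/2 - M₀(x-a)²/2)/EI  [x>a] with R_A=-57/16, M_A=57/16 = ((-57/16)·(12/5)³/6 - (57/16)·(12/5)²/2 - (-19)·((12/5)-(3/2))²/2)/100000 = -10773/100000000 m
Load 3 — applied couple M₀=5 kN·m at a=9/2 m (b=L-a=3/2):
  y_3 = (R_Ax³/6 - M_Ax²/2)/EI  [x≤a] with R_A=15/16, M_A=25/16 = ((15/16)·(12/5)³/6 - (25/16)·(12/5)²/2)/100000 = -117/5000000 m
Load 4 — point force P=-12 kN at a=3 m (b=L-a=3):
  y_4 = -Pb²x²(3aL-(3a+b)x)/(6L³EI)  [x≤a] = -(-12)·3²·(12/5)²·(3·3·6-(3·3+3)·(12/5))/(6·6³·100000) = 189/1562500 m
Superposition: y = Σ y_i = -1433493/12500000000 m ≈ -0.000115 m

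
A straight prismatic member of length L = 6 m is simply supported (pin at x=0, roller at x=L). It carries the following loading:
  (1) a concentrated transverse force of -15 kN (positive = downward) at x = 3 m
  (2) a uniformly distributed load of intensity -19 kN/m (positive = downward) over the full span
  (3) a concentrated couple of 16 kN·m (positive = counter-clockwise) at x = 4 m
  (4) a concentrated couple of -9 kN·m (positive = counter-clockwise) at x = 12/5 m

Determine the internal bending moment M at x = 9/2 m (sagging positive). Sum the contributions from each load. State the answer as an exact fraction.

Load 1 — point force P=-15 kN at a=3 m (b=L-a=3):
  M_1 = Pa(L-x)/L  [x>a] = (-15)·3·(6-(9/2))/6 = -45/4 kN·m
Load 2 — uniform load w=-19 kN/m over full span:
  M_2 = wx(L-x)/2 = (-19)·(9/2)·(6-(9/2))/2 = -513/8 kN·m
Load 3 — applied couple M₀=16 kN·m at a=4 m (b=L-a=2):
  M_3 = M₀x/L - M₀  [x>a] = 16·(9/2)/6 - 16 = -4 kN·m
Load 4 — applied couple M₀=-9 kN·m at a=12/5 m (b=L-a=18/5):
  M_4 = M₀x/L - M₀  [x>a] = (-9)·(9/2)/6 - (-9) = 9/4 kN·m
Superposition: M = Σ M_i = -617/8 kN·m ≈ -77.125000 kN·m

M(9/2) = -617/8 kN·m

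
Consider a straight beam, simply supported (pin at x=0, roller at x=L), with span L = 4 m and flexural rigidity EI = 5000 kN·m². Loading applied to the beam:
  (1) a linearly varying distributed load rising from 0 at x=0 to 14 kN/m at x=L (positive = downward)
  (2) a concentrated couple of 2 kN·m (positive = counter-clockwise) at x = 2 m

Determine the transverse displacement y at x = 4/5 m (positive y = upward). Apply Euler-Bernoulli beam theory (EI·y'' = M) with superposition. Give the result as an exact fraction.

Load 1 — triangular load w₀=14 kN/m (0→w₀ over full span):
  y_1 = -w₀x(7L⁴-10L²x²+3x⁴)/(360LEI) = -14·(4/5)·(7·4⁴-10·4²·(4/5)²+3·(4/5)⁴)/(360·4·5000) = -77056/29296875 m
Load 2 — applied couple M₀=2 kN·m at a=2 m (b=L-a=2):
  y_2 = (M₀x³/(6L)+C₁x)/EI  [x≤a] with C₁=M₀(3b²-L²)/(6L)=-1/3 = (2·(4/5)³/(6·4)+(-1/3)·(4/5))/5000 = -7/156250 m
Superposition: y = Σ y_i = -156737/58593750 m ≈ -0.002675 m

y(4/5) = -156737/58593750 m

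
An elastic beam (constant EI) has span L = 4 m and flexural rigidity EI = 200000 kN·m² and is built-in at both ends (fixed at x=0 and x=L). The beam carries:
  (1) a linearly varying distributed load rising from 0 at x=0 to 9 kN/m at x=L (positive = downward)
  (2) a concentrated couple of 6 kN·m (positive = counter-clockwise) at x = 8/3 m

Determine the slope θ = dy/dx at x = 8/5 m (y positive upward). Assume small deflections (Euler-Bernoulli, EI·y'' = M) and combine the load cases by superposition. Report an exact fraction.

Load 1 — triangular load w₀=9 kN/m (0→w₀ over full span):
  θ_1 = -w₀(2x(L-x)(L-2x)(x+2L)+x²(L-x)²)/(120LEI) = -9·(2·(8/5)·(4-(8/5))·(4-2·(8/5))·((8/5)+2·4)+(8/5)²·(4-(8/5))²)/(120·4·200000) = -27/3906250 rad
Load 2 — applied couple M₀=6 kN·m at a=8/3 m (b=L-a=4/3):
  θ_2 = (R_Ax²/2 - M_Ax)/EI  [x≤a] with R_A=2, M_A=2 = (2·(8/5)²/2 - 2·(8/5))/200000 = -1/312500 rad
Superposition: θ = Σ θ_i = -79/7812500 rad ≈ -0.000010 rad

θ(8/5) = -79/7812500 rad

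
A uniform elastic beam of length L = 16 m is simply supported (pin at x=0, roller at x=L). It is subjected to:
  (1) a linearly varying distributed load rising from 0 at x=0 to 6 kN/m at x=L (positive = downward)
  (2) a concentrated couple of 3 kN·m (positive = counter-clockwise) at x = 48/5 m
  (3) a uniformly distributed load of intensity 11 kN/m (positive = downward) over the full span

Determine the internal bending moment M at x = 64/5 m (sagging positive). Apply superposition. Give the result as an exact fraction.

Load 1 — triangular load w₀=6 kN/m (0→w₀ over full span):
  M_1 = w₀Lx/6 - w₀x³/(6L) = 6·16·(64/5)/6 - 6·(64/5)³/(6·16) = 9216/125 kN·m
Load 2 — applied couple M₀=3 kN·m at a=48/5 m (b=L-a=32/5):
  M_2 = M₀x/L - M₀  [x>a] = 3·(64/5)/16 - 3 = -3/5 kN·m
Load 3 — uniform load w=11 kN/m over full span:
  M_3 = wx(L-x)/2 = 11·(64/5)·(16-(64/5))/2 = 5632/25 kN·m
Superposition: M = Σ M_i = 37301/125 kN·m ≈ 298.408000 kN·m

M(64/5) = 37301/125 kN·m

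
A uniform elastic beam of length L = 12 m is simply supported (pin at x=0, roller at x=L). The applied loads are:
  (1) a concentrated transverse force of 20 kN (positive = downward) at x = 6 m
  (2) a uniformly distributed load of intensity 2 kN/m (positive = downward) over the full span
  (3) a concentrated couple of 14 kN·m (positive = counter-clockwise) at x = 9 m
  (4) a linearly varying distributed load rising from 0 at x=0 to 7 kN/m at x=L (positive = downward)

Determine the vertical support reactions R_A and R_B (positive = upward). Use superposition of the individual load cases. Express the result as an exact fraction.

Load 1 — point force P=20 kN at a=6 m (b=L-a=6):
  R_A = Pb/L = 20·6/12 = 10 kN
  R_B = Pa/L = 20·6/12 = 10 kN
Load 2 — uniform load w=2 kN/m over full span:
  R_A = wL/2 = 2·12/2 = 12 kN
  R_B = wL/2 = 2·12/2 = 12 kN
Load 3 — applied couple M₀=14 kN·m at a=9 m (b=L-a=3):
  R_A = M₀/L = 14/12 = 7/6 kN
  R_B = -M₀/L = -14/12 = -7/6 kN
Load 4 — triangular load w₀=7 kN/m (0→w₀ over full span):
  R_A = w₀L/6 = 7·12/6 = 14 kN
  R_B = w₀L/3 = 7·12/3 = 28 kN
Superposition: R_A = 223/6 kN, R_B = 293/6 kN

R_A = 223/6 kN, R_B = 293/6 kN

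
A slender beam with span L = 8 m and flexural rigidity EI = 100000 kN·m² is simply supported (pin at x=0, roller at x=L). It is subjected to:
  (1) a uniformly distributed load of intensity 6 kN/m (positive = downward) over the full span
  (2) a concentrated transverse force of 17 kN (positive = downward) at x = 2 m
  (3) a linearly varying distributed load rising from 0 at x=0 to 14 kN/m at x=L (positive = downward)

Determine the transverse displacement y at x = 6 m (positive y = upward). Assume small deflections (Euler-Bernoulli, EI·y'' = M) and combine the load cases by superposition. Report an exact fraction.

y(6) = -117/20000 m

Load 1 — uniform load w=6 kN/m over full span:
  y_1 = -wx(L³-2Lx²+x³)/(24EI) = -6·6·(8³-2·8·6²+6³)/(24·100000) = -57/25000 m
Load 2 — point force P=17 kN at a=2 m (b=L-a=6):
  y_2 = -Pa(L-x)(2Lx-a²-x²)/(6LEI)  [x>a] = -17·2·(8-6)·(2·8·6-2²-6²)/(6·8·100000) = -119/150000 m
Load 3 — triangular load w₀=14 kN/m (0→w₀ over full span):
  y_3 = -w₀x(7L⁴-10L²x²+3x⁴)/(360LEI) = -14·6·(7·8⁴-10·8²·6²+3·6⁴)/(360·8·100000) = -833/300000 m
Superposition: y = Σ y_i = -117/20000 m ≈ -0.005850 m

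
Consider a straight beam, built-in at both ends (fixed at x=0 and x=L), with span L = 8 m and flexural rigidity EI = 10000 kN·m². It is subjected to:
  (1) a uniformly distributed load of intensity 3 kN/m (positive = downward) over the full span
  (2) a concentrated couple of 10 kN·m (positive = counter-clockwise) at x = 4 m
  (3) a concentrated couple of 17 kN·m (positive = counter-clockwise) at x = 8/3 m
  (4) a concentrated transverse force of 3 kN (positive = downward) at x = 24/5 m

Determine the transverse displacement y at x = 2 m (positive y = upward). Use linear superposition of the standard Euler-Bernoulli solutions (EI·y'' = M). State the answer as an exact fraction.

y(2) = -1793/900000 m

Load 1 — uniform load w=3 kN/m over full span:
  y_1 = -wx²(L-x)²/(24EI) = -3·2²·(8-2)²/(24·10000) = -9/5000 m
Load 2 — applied couple M₀=10 kN·m at a=4 m (b=L-a=4):
  y_2 = (R_Ax³/6 - M_Ax²/2)/EI  [x≤a] with R_A=15/8, M_A=5/2 = ((15/8)·2³/6 - (5/2)·2²/2)/10000 = -1/4000 m
Load 3 — applied couple M₀=17 kN·m at a=8/3 m (b=L-a=16/3):
  y_3 = (R_Ax³/6 - M_Ax²/2)/EI  [x≤a] with R_A=17/6, M_A=0 = ((17/6)·2³/6 - 0·2²/2)/10000 = 17/45000 m
Load 4 — point force P=3 kN at a=24/5 m (b=L-a=16/5):
  y_4 = -Pb²x²(3aL-(3a+b)x)/(6L³EI)  [x≤a] = -3·(16/5)²·2²·(3·(24/5)·8-(3·(24/5)+(16/5))·2)/(6·8³·10000) = -1/3125 m
Superposition: y = Σ y_i = -1793/900000 m ≈ -0.001992 m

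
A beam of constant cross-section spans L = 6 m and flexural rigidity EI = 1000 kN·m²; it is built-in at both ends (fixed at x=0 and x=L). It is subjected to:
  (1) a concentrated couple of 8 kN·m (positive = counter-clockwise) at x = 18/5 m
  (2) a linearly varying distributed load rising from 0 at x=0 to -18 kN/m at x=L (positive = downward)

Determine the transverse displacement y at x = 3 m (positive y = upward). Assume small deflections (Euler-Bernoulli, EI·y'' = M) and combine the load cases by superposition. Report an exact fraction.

y(3) = 5499/200000 m

Load 1 — applied couple M₀=8 kN·m at a=18/5 m (b=L-a=12/5):
  y_1 = (R_Ax³/6 - M_Ax²/2)/EI  [x≤a] with R_A=48/25, M_A=64/25 = ((48/25)·3³/6 - (64/25)·3²/2)/1000 = -9/3125 m
Load 2 — triangular load w₀=-18 kN/m (0→w₀ over full span):
  y_2 = -w₀x²(L-x)²(x+2L)/(120LEI) = -(-18)·3²·(6-3)²·(3+2·6)/(120·6·1000) = 243/8000 m
Superposition: y = Σ y_i = 5499/200000 m ≈ 0.027495 m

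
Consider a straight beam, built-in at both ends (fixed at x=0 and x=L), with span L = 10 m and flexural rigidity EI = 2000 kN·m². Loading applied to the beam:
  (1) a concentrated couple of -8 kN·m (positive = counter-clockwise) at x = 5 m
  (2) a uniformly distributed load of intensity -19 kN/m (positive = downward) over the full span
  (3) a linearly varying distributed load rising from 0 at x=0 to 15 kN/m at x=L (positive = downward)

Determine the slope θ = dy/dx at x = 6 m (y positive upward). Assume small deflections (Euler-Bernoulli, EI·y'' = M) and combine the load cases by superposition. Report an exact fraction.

θ(6) = -67/2500 rad

Load 1 — applied couple M₀=-8 kN·m at a=5 m (b=L-a=5):
  θ_1 = (R_Ax²/2 - M_Ax - M₀(x-a))/EI  [x>a] with R_A=-6/5, M_A=-2 = ((-6/5)·6²/2 - (-2)·6 - (-8)·(6-5))/2000 = -1/1250 rad
Load 2 — uniform load w=-19 kN/m over full span:
  θ_2 = -wx(L-x)(L-2x)/(12EI) = -(-19)·6·(10-6)·(10-2·6)/(12·2000) = -19/500 rad
Load 3 — triangular load w₀=15 kN/m (0→w₀ over full span):
  θ_3 = -w₀(2x(L-x)(L-2x)(x+2L)+x²(L-x)²)/(120LEI) = -15·(2·6·(10-6)·(10-2·6)·(6+2·10)+6²·(10-6)²)/(120·10·2000) = 3/250 rad
Superposition: θ = Σ θ_i = -67/2500 rad ≈ -0.026800 rad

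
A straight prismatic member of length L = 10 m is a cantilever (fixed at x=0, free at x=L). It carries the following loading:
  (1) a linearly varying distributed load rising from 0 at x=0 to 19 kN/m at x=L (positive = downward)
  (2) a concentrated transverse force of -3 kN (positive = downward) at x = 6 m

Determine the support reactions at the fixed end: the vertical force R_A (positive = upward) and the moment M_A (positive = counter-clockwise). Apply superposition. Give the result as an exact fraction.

Load 1 — triangular load w₀=19 kN/m (0→w₀ over full span):
  R_A = w₀L/2 = 19·10/2 = 95 kN
  M_A = w₀L²/3 = 19·10²/3 = 1900/3 kN·m
Load 2 — point force P=-3 kN at a=6 m (b=L-a=4):
  R_A = P = (-3) = -3 kN
  M_A = Pa = (-3)·6 = -18 kN·m
Superposition: R_A = 92 kN, M_A = 1846/3 kN·m

R_A = 92 kN, M_A = 1846/3 kN·m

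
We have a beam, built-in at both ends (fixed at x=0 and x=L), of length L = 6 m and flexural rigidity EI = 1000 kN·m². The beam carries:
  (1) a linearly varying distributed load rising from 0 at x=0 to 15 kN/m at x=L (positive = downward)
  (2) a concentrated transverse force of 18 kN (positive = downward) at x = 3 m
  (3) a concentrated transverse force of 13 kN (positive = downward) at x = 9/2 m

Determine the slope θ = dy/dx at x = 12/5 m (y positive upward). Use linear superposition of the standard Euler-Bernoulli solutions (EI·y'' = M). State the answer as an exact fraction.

Load 1 — triangular load w₀=15 kN/m (0→w₀ over full span):
  θ_1 = -w₀(2x(L-x)(L-2x)(x+2L)+x²(L-x)²)/(120LEI) = -15·(2·(12/5)·(6-(12/5))·(6-2·(12/5))·((12/5)+2·6)+(12/5)²·(6-(12/5))²)/(120·6·1000) = -243/31250 rad
Load 2 — point force P=18 kN at a=3 m (b=L-a=3):
  θ_2 = -Pb²x(2aL-(3a+b)x)/(2L³EI)  [x≤a] = -18·3²·(12/5)·(2·3·6-(3·3+3)·(12/5))/(2·6³·1000) = -81/12500 rad
Load 3 — point force P=13 kN at a=9/2 m (b=L-a=3/2):
  θ_3 = -Pb²x(2aL-(3a+b)x)/(2L³EI)  [x≤a] = -13·(3/2)²·(12/5)·(2·(9/2)·6-(3·(9/2)+(3/2))·(12/5))/(2·6³·1000) = -117/40000 rad
Superposition: θ = Σ θ_i = -17181/1000000 rad ≈ -0.017181 rad

θ(12/5) = -17181/1000000 rad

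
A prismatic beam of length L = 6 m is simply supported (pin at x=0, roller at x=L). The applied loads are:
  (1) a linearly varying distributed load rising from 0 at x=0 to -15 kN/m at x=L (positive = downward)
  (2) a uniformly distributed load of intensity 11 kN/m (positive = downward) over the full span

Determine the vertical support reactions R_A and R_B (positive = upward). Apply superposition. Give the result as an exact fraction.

Load 1 — triangular load w₀=-15 kN/m (0→w₀ over full span):
  R_A = w₀L/6 = (-15)·6/6 = -15 kN
  R_B = w₀L/3 = (-15)·6/3 = -30 kN
Load 2 — uniform load w=11 kN/m over full span:
  R_A = wL/2 = 11·6/2 = 33 kN
  R_B = wL/2 = 11·6/2 = 33 kN
Superposition: R_A = 18 kN, R_B = 3 kN

R_A = 18 kN, R_B = 3 kN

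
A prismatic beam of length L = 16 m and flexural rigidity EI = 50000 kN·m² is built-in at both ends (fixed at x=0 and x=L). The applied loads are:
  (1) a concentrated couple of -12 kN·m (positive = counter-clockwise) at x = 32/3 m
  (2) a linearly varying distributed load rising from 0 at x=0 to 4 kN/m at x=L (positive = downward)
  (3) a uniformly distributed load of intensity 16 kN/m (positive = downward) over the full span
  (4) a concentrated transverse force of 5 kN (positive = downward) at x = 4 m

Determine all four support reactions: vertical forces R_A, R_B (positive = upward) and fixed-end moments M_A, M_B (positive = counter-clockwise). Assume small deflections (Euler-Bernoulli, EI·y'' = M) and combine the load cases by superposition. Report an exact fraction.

R_A = 22531/160 kN, M_A = 22963/60 kN·m, R_B = 24349/160 kN, M_B = -23777/60 kN·m

Load 1 — applied couple M₀=-12 kN·m at a=32/3 m (b=L-a=16/3):
  R_A = 6M₀ab/L³ = 6·(-12)·(32/3)·(16/3)/16³ = -1 kN
  M_A = M₀b(2a-b)/L² = (-12)·(16/3)·(2·(32/3)-(16/3))/16² = -4 kN·m
  R_B = -6M₀ab/L³ = -6·(-12)·(32/3)·(16/3)/16³ = 1 kN
  M_B = M₀a(2b-a)/L² = (-12)·(32/3)·(2·(16/3)-(32/3))/16² = 0 kN·m
Load 2 — triangular load w₀=4 kN/m (0→w₀ over full span):
  R_A = 3w₀L/20 = 3·4·16/20 = 48/5 kN
  M_A = w₀L²/30 = 4·16²/30 = 512/15 kN·m
  R_B = 7w₀L/20 = 7·4·16/20 = 112/5 kN
  M_B = -w₀L²/20 = -4·16²/20 = -256/5 kN·m
Load 3 — uniform load w=16 kN/m over full span:
  R_A = wL/2 = 16·16/2 = 128 kN
  M_A = wL²/12 = 16·16²/12 = 1024/3 kN·m
  R_B = wL/2 = 16·16/2 = 128 kN
  M_B = -wL²/12 = -16·16²/12 = -1024/3 kN·m
Load 4 — point force P=5 kN at a=4 m (b=L-a=12):
  R_A = Pb²(3a+b)/L³ = 5·12²·(3·4+12)/16³ = 135/32 kN
  M_A = Pab²/L² = 5·4·12²/16² = 45/4 kN·m
  R_B = Pa²(a+3b)/L³ = 5·4²·(4+3·12)/16³ = 25/32 kN
  M_B = -Pa²b/L² = -5·4²·12/16² = -15/4 kN·m
Superposition: R_A = 22531/160 kN, M_A = 22963/60 kN·m, R_B = 24349/160 kN, M_B = -23777/60 kN·m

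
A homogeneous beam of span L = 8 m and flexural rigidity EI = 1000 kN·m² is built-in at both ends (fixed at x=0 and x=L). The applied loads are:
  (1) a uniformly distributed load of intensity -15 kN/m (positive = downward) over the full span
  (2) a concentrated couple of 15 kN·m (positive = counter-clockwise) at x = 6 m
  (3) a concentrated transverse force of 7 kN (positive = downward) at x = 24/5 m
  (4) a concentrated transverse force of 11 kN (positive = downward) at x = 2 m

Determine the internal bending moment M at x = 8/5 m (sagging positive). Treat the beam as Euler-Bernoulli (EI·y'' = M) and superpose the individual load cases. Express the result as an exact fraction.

M(8/5) = 29289/10000 kN·m

Load 1 — uniform load w=-15 kN/m over full span:
  M_1 = wLx/2 - wL²/12 - wx²/2 = (-15)·8·(8/5)/2 - (-15)·8²/12 - (-15)·(8/5)²/2 = 16/5 kN·m
Load 2 — applied couple M₀=15 kN·m at a=6 m (b=L-a=2):
  M_2 = R_Ax - M_A  [x≤a] with R_A=135/64, M_A=75/16 = (135/64)·(8/5) - (75/16) = -21/16 kN·m
Load 3 — point force P=7 kN at a=24/5 m (b=L-a=16/5):
  M_3 = Pb²(3a+b)x/L³ - Pab²/L²  [x≤a] = 7·(16/5)²·(3·(24/5)+(16/5))·(8/5)/8³ - 7·(24/5)·(16/5)²/8² = -896/625 kN·m
Load 4 — point force P=11 kN at a=2 m (b=L-a=6):
  M_4 = Pb²(3a+b)x/L³ - Pab²/L²  [x≤a] = 11·6²·(3·2+6)·(8/5)/8³ - 11·2·6²/8² = 99/40 kN·m
Superposition: M = Σ M_i = 29289/10000 kN·m ≈ 2.928900 kN·m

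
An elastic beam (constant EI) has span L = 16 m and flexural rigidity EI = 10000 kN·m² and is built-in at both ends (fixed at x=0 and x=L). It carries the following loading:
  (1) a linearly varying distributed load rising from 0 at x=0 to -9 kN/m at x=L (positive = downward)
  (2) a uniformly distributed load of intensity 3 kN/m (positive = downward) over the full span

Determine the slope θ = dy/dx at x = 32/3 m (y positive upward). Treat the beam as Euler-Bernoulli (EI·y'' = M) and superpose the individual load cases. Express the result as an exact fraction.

θ(32/3) = -256/84375 rad

Load 1 — triangular load w₀=-9 kN/m (0→w₀ over full span):
  θ_1 = -w₀(2x(L-x)(L-2x)(x+2L)+x²(L-x)²)/(120LEI) = -(-9)·(2·(32/3)·(16-(32/3))·(16-2·(32/3))·((32/3)+2·16)+(32/3)²·(16-(32/3))²)/(120·16·10000) = -896/84375 rad
Load 2 — uniform load w=3 kN/m over full span:
  θ_2 = -wx(L-x)(L-2x)/(12EI) = -3·(32/3)·(16-(32/3))·(16-2·(32/3))/(12·10000) = 128/16875 rad
Superposition: θ = Σ θ_i = -256/84375 rad ≈ -0.003034 rad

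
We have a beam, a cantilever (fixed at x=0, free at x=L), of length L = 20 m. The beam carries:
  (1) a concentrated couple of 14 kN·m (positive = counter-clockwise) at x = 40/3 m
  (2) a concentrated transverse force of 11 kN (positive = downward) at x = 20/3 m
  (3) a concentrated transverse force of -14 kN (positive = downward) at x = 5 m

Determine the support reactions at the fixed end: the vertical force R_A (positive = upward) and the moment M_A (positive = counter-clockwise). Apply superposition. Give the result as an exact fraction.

R_A = -3 kN, M_A = -32/3 kN·m

Load 1 — applied couple M₀=14 kN·m at a=40/3 m (b=L-a=20/3):
  R_A = 0 kN
  M_A = -M₀ = -14 kN·m
Load 2 — point force P=11 kN at a=20/3 m (b=L-a=40/3):
  R_A = P = 11 kN
  M_A = Pa = 11·(20/3) = 220/3 kN·m
Load 3 — point force P=-14 kN at a=5 m (b=L-a=15):
  R_A = P = (-14) = -14 kN
  M_A = Pa = (-14)·5 = -70 kN·m
Superposition: R_A = -3 kN, M_A = -32/3 kN·m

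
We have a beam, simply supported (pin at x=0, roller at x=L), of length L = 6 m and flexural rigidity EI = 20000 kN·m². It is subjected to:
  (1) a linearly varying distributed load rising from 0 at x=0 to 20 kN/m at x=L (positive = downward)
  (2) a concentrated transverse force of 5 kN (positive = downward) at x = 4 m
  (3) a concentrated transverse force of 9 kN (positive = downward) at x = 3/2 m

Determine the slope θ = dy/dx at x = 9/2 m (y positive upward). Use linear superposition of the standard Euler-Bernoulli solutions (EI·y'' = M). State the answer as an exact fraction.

θ(9/2) = 45523/11520000 rad

Load 1 — triangular load w₀=20 kN/m (0→w₀ over full span):
  θ_1 = -w₀(7L⁴-30L²x²+15x⁴)/(360LEI) = -20·(7·6⁴-30·6²·(9/2)²+15·(9/2)⁴)/(360·6·20000) = 3939/1280000 rad
Load 2 — point force P=5 kN at a=4 m (b=L-a=2):
  θ_2 = -Pa(2L²-6Lx+3x²+a²)/(6LEI)  [x>a] = -5·4·(2·6²-6·6·(9/2)+3·(9/2)²+4²)/(6·6·20000) = 53/144000 rad
Load 3 — point force P=9 kN at a=3/2 m (b=L-a=9/2):
  θ_3 = -Pa(2L²-6Lx+3x²+a²)/(6LEI)  [x>a] = -9·(3/2)·(2·6²-6·6·(9/2)+3·(9/2)²+(3/2)²)/(6·6·20000) = 81/160000 rad
Superposition: θ = Σ θ_i = 45523/11520000 rad ≈ 0.003952 rad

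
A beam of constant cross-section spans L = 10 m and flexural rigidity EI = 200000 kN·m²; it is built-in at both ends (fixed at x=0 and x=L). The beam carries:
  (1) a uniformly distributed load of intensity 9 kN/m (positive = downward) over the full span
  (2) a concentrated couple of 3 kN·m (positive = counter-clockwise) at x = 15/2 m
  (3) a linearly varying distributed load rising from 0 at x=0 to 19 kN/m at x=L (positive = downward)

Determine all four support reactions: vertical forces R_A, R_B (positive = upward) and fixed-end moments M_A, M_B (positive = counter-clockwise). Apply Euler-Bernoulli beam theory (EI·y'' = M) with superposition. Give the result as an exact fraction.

Load 1 — uniform load w=9 kN/m over full span:
  R_A = wL/2 = 9·10/2 = 45 kN
  M_A = wL²/12 = 9·10²/12 = 75 kN·m
  R_B = wL/2 = 9·10/2 = 45 kN
  M_B = -wL²/12 = -9·10²/12 = -75 kN·m
Load 2 — applied couple M₀=3 kN·m at a=15/2 m (b=L-a=5/2):
  R_A = 6M₀ab/L³ = 6·3·(15/2)·(5/2)/10³ = 27/80 kN
  M_A = M₀b(2a-b)/L² = 3·(5/2)·(2·(15/2)-(5/2))/10² = 15/16 kN·m
  R_B = -6M₀ab/L³ = -6·3·(15/2)·(5/2)/10³ = -27/80 kN
  M_B = M₀a(2b-a)/L² = 3·(15/2)·(2·(5/2)-(15/2))/10² = -9/16 kN·m
Load 3 — triangular load w₀=19 kN/m (0→w₀ over full span):
  R_A = 3w₀L/20 = 3·19·10/20 = 57/2 kN
  M_A = w₀L²/30 = 19·10²/30 = 190/3 kN·m
  R_B = 7w₀L/20 = 7·19·10/20 = 133/2 kN
  M_B = -w₀L²/20 = -19·10²/20 = -95 kN·m
Superposition: R_A = 5907/80 kN, M_A = 6685/48 kN·m, R_B = 8893/80 kN, M_B = -2729/16 kN·m

R_A = 5907/80 kN, M_A = 6685/48 kN·m, R_B = 8893/80 kN, M_B = -2729/16 kN·m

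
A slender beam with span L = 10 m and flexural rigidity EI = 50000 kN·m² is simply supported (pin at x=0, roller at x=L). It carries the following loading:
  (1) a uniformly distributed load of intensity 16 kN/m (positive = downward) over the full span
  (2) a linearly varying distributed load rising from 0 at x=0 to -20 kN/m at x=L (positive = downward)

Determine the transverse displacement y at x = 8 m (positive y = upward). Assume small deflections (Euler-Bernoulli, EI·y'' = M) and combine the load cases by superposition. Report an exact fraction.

y(8) = -398/46875 m

Load 1 — uniform load w=16 kN/m over full span:
  y_1 = -wx(L³-2Lx²+x³)/(24EI) = -16·8·(10³-2·10·8²+8³)/(24·50000) = -232/9375 m
Load 2 — triangular load w₀=-20 kN/m (0→w₀ over full span):
  y_2 = -w₀x(7L⁴-10L²x²+3x⁴)/(360LEI) = -(-20)·8·(7·10⁴-10·10²·8²+3·8⁴)/(360·10·50000) = 254/15625 m
Superposition: y = Σ y_i = -398/46875 m ≈ -0.008491 m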